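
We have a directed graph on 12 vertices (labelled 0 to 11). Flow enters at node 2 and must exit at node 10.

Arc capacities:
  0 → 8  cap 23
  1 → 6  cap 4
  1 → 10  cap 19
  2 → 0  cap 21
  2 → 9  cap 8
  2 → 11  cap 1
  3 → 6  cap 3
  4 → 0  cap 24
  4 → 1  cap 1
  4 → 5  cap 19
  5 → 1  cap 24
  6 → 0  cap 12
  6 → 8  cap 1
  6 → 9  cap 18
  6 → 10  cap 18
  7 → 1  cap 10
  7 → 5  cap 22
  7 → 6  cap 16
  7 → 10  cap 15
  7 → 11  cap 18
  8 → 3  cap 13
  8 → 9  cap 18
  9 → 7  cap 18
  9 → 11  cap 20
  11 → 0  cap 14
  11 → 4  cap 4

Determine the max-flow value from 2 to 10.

augment #1: 2→9→7→10 bottleneck 8, total now 8
augment #2: 2→11→4→1→10 bottleneck 1, total now 9
augment #3: 2→0→8→3→6→10 bottleneck 3, total now 12
augment #4: 2→0→8→9→7→10 bottleneck 7, total now 19
augment #5: 2→0→8→9→7→1→10 bottleneck 3, total now 22
augment #6: 2→0→8→9→11→4→5→1→10 bottleneck 3, total now 25

Maximum flow value: 25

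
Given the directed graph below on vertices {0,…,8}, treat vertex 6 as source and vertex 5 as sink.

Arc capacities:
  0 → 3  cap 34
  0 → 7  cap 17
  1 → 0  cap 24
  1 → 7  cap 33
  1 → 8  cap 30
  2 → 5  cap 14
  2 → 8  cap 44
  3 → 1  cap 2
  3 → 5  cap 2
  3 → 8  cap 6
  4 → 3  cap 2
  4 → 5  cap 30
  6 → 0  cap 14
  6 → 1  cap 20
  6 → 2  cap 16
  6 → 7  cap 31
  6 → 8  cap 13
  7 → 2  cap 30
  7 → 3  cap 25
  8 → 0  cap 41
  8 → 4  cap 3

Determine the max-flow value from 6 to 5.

Maximum flow value: 19

augment #1: 6→2→5 bottleneck 14, total now 14
augment #2: 6→0→3→5 bottleneck 2, total now 16
augment #3: 6→8→4→5 bottleneck 3, total now 19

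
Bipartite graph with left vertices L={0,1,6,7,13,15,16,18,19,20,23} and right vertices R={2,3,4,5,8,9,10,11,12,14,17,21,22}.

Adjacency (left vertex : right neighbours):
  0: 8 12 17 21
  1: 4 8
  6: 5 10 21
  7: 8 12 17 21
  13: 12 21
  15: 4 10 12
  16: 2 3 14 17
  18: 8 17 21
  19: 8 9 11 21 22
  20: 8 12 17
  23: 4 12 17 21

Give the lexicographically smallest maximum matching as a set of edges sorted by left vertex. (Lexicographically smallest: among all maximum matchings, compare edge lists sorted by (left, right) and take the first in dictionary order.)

|M| = 9 (so the lex-smallest maximum matching has 9 edges)
process left vertices in ascending order; for each, take the smallest-labelled available neighbour that still permits 9 edges overall, or leave it unmatched if none does
lex-smallest matching: {0-8, 1-4, 6-5, 7-12, 13-21, 15-10, 16-2, 18-17, 19-9}

Lex-smallest maximum matching: {(0,8), (1,4), (6,5), (7,12), (13,21), (15,10), (16,2), (18,17), (19,9)}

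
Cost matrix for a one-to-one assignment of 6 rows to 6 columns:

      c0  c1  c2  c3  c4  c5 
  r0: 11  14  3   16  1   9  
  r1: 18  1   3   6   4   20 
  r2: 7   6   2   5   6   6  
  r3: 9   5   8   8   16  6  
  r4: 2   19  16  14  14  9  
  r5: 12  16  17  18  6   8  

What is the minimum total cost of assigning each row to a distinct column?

Minimum assignment cost: 22

optimal assignment: row0→col4 (cost 1), row1→col1 (cost 1), row2→col2 (cost 2), row3→col3 (cost 8), row4→col0 (cost 2), row5→col5 (cost 8)
total = 1 + 1 + 2 + 8 + 2 + 8 = 22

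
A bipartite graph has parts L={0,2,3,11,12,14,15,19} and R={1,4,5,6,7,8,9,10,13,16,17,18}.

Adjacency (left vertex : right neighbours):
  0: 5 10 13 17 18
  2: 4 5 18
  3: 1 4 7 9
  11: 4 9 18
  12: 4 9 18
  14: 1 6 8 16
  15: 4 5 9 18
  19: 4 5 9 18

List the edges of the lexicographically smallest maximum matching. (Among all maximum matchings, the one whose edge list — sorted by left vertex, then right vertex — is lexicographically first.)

|M| = 7 (so the lex-smallest maximum matching has 7 edges)
process left vertices in ascending order; for each, take the smallest-labelled available neighbour that still permits 7 edges overall, or leave it unmatched if none does
lex-smallest matching: {0-10, 2-4, 3-1, 11-9, 12-18, 14-6, 15-5}

Lex-smallest maximum matching: {(0,10), (2,4), (3,1), (11,9), (12,18), (14,6), (15,5)}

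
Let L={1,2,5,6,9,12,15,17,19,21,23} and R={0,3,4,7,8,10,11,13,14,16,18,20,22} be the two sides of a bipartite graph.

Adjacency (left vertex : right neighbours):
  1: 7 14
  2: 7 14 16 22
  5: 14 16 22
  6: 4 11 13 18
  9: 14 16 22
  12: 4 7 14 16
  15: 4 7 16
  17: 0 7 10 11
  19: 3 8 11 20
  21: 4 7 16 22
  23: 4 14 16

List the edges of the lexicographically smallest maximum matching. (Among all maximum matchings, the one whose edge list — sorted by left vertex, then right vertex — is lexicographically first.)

Lex-smallest maximum matching: {(1,7), (2,14), (5,16), (6,11), (9,22), (12,4), (17,0), (19,3)}

|M| = 8 (so the lex-smallest maximum matching has 8 edges)
process left vertices in ascending order; for each, take the smallest-labelled available neighbour that still permits 8 edges overall, or leave it unmatched if none does
lex-smallest matching: {1-7, 2-14, 5-16, 6-11, 9-22, 12-4, 17-0, 19-3}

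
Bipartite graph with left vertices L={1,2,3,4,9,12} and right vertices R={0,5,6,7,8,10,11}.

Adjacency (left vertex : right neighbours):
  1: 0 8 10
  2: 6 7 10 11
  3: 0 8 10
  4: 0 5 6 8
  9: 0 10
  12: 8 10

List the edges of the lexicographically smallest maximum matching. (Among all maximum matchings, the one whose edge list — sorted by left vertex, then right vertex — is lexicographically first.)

Lex-smallest maximum matching: {(1,0), (2,6), (3,8), (4,5), (9,10)}

|M| = 5 (so the lex-smallest maximum matching has 5 edges)
process left vertices in ascending order; for each, take the smallest-labelled available neighbour that still permits 5 edges overall, or leave it unmatched if none does
lex-smallest matching: {1-0, 2-6, 3-8, 4-5, 9-10}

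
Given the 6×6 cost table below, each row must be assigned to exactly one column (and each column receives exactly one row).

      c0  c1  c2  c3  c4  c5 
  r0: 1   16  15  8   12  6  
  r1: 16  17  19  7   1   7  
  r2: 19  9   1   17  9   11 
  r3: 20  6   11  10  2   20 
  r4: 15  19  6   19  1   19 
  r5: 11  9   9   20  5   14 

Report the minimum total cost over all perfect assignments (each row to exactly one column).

optimal assignment: row0→col0 (cost 1), row1→col5 (cost 7), row2→col2 (cost 1), row3→col3 (cost 10), row4→col4 (cost 1), row5→col1 (cost 9)
total = 1 + 7 + 1 + 10 + 1 + 9 = 29

Minimum assignment cost: 29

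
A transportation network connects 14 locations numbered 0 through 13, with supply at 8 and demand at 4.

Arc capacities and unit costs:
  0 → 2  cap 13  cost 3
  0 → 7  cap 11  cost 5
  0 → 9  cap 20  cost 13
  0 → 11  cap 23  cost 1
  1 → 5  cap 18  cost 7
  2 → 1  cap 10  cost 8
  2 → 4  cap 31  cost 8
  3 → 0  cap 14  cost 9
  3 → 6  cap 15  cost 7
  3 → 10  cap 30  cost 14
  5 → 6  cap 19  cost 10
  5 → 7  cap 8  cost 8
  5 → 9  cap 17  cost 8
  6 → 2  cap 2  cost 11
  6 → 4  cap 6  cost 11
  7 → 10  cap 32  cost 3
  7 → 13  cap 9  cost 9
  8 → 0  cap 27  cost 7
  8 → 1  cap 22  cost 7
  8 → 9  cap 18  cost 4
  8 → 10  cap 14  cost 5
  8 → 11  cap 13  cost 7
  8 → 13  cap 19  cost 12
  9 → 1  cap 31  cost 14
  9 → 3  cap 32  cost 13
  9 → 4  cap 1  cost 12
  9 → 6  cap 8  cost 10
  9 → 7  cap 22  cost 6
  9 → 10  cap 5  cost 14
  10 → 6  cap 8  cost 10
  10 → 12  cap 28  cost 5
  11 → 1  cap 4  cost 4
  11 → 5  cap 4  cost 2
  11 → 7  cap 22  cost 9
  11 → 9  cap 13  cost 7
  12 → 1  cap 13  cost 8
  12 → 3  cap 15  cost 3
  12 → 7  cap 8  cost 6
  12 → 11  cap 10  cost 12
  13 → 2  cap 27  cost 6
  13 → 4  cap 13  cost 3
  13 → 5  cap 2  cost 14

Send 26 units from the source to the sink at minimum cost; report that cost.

Minimum cost for 26 units: 427

shortest-cost path #1: 8→13→4 push 13 @ unit cost 15 (adds 195)
shortest-cost path #2: 8→9→4 push 1 @ unit cost 16 (adds 16)
shortest-cost path #3: 8→0→2→4 push 12 @ unit cost 18 (adds 216)
total cost = 427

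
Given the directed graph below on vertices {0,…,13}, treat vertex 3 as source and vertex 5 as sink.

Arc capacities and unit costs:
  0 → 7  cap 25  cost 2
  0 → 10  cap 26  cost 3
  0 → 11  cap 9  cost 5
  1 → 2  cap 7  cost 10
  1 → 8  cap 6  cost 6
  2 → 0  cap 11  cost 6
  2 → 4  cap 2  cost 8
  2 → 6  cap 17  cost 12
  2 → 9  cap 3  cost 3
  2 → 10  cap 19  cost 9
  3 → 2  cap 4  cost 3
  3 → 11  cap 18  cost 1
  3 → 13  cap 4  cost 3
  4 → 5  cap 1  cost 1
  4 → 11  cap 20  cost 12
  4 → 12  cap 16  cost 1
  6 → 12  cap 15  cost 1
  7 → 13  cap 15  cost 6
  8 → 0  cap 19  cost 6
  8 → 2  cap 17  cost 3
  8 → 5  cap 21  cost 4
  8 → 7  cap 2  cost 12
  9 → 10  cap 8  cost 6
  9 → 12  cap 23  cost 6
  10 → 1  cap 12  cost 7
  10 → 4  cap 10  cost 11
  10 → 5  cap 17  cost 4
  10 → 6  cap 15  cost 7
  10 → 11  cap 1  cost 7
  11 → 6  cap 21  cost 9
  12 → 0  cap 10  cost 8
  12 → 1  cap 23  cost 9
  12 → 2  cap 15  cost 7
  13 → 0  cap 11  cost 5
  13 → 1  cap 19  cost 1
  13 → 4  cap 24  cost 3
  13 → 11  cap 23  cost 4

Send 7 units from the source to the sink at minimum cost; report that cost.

Minimum cost for 7 units: 97

shortest-cost path #1: 3→13→4→5 push 1 @ unit cost 7 (adds 7)
shortest-cost path #2: 3→13→1→8→5 push 3 @ unit cost 14 (adds 42)
shortest-cost path #3: 3→2→10→5 push 3 @ unit cost 16 (adds 48)
total cost = 97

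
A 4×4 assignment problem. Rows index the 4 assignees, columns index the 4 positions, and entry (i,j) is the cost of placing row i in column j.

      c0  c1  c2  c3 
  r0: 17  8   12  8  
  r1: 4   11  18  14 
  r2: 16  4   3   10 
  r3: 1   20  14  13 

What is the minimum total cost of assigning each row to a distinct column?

optimal assignment: row0→col3 (cost 8), row1→col1 (cost 11), row2→col2 (cost 3), row3→col0 (cost 1)
total = 8 + 11 + 3 + 1 = 23

Minimum assignment cost: 23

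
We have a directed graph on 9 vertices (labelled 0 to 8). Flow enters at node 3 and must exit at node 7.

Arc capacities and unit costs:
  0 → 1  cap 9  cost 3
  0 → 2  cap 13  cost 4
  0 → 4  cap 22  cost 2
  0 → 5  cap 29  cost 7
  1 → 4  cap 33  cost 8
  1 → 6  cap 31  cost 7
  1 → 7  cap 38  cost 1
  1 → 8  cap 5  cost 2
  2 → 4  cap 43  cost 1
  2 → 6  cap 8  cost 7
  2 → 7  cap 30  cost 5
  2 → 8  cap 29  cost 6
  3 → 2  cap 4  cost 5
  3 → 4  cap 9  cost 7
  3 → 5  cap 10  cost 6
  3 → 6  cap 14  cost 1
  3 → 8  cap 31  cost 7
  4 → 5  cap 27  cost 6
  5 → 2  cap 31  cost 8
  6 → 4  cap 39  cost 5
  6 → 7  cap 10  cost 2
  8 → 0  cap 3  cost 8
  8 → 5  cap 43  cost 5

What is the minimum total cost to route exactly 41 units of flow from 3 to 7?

shortest-cost path #1: 3→6→7 push 10 @ unit cost 3 (adds 30)
shortest-cost path #2: 3→2→7 push 4 @ unit cost 10 (adds 40)
shortest-cost path #3: 3→8→0→1→7 push 3 @ unit cost 19 (adds 57)
shortest-cost path #4: 3→5→2→7 push 10 @ unit cost 19 (adds 190)
shortest-cost path #5: 3→8→5→2→7 push 14 @ unit cost 25 (adds 350)
total cost = 667

Minimum cost for 41 units: 667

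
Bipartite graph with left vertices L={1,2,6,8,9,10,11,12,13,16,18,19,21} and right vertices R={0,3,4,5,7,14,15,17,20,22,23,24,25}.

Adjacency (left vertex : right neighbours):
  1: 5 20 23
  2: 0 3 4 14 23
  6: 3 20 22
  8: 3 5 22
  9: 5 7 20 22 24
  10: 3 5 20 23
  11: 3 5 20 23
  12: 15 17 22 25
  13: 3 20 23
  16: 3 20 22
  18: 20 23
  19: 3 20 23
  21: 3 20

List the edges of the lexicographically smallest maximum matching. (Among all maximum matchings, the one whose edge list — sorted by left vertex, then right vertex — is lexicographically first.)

Lex-smallest maximum matching: {(1,5), (2,0), (6,3), (8,22), (9,7), (10,20), (11,23), (12,15)}

|M| = 8 (so the lex-smallest maximum matching has 8 edges)
process left vertices in ascending order; for each, take the smallest-labelled available neighbour that still permits 8 edges overall, or leave it unmatched if none does
lex-smallest matching: {1-5, 2-0, 6-3, 8-22, 9-7, 10-20, 11-23, 12-15}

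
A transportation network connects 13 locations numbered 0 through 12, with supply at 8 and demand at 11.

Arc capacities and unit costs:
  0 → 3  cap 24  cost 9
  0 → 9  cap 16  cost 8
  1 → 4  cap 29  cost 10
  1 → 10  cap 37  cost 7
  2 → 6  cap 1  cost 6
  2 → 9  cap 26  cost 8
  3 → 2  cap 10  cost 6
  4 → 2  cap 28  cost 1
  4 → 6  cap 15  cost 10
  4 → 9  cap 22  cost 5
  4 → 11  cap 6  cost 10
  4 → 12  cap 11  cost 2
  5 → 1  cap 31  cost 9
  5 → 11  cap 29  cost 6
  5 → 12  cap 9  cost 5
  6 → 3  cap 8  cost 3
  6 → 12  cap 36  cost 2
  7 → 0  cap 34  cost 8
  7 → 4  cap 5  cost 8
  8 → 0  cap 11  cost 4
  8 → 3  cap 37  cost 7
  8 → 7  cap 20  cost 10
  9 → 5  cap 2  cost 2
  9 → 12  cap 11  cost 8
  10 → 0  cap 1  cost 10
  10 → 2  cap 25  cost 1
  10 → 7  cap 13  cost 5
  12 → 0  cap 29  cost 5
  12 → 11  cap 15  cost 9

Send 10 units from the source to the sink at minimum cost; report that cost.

Minimum cost for 10 units: 267

shortest-cost path #1: 8→0→9→5→11 push 2 @ unit cost 20 (adds 40)
shortest-cost path #2: 8→7→4→11 push 5 @ unit cost 28 (adds 140)
shortest-cost path #3: 8→0→9→12→11 push 3 @ unit cost 29 (adds 87)
total cost = 267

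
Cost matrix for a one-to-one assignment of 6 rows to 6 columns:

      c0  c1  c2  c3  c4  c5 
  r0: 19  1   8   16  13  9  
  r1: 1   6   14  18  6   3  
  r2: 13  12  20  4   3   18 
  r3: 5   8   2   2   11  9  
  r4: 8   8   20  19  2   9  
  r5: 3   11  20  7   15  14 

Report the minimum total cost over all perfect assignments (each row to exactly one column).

optimal assignment: row0→col1 (cost 1), row1→col5 (cost 3), row2→col3 (cost 4), row3→col2 (cost 2), row4→col4 (cost 2), row5→col0 (cost 3)
total = 1 + 3 + 4 + 2 + 2 + 3 = 15

Minimum assignment cost: 15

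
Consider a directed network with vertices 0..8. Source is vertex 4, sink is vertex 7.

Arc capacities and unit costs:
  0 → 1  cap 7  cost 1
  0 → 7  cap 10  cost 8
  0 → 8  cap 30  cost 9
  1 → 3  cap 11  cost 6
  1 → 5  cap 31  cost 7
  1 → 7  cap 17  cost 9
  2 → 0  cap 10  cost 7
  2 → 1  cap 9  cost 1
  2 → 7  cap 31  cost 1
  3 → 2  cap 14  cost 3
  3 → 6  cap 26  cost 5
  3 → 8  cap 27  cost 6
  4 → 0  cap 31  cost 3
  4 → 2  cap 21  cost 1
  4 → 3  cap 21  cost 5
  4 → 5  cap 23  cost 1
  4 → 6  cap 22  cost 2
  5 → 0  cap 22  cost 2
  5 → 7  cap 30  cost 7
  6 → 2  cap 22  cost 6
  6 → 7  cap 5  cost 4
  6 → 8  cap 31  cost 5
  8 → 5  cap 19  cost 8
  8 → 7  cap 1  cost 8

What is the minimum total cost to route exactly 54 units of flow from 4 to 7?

Minimum cost for 54 units: 301

shortest-cost path #1: 4→2→7 push 21 @ unit cost 2 (adds 42)
shortest-cost path #2: 4→6→7 push 5 @ unit cost 6 (adds 30)
shortest-cost path #3: 4→5→7 push 23 @ unit cost 8 (adds 184)
shortest-cost path #4: 4→6→2→7 push 5 @ unit cost 9 (adds 45)
total cost = 301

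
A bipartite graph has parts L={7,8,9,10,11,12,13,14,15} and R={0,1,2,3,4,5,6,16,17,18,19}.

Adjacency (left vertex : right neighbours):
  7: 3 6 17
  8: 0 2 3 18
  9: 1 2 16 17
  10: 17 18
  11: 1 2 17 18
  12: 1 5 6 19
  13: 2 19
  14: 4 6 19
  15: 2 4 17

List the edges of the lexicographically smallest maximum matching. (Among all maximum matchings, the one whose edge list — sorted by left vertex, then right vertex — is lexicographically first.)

Lex-smallest maximum matching: {(7,3), (8,0), (9,1), (10,17), (11,2), (12,5), (13,19), (14,6), (15,4)}

|M| = 9 (so the lex-smallest maximum matching has 9 edges)
process left vertices in ascending order; for each, take the smallest-labelled available neighbour that still permits 9 edges overall, or leave it unmatched if none does
lex-smallest matching: {7-3, 8-0, 9-1, 10-17, 11-2, 12-5, 13-19, 14-6, 15-4}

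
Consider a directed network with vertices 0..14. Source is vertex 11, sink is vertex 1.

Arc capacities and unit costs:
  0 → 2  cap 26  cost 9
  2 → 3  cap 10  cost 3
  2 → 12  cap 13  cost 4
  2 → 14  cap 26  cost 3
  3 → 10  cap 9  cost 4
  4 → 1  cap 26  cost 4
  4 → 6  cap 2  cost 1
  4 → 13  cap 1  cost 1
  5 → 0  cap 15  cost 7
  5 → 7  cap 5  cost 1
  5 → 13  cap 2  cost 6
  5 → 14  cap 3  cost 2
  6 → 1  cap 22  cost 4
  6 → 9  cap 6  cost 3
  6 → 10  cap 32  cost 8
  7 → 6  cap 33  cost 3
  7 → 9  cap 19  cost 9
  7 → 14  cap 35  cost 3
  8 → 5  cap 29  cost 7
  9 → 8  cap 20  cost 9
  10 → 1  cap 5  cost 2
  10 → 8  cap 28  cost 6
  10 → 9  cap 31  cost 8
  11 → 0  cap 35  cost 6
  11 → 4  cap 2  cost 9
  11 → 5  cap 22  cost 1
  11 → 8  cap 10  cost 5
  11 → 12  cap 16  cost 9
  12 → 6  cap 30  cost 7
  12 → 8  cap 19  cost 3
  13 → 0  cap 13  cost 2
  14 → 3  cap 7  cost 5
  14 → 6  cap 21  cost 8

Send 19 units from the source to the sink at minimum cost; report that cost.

shortest-cost path #1: 11→5→7→6→1 push 5 @ unit cost 9 (adds 45)
shortest-cost path #2: 11→4→1 push 2 @ unit cost 13 (adds 26)
shortest-cost path #3: 11→5→14→3→10→1 push 3 @ unit cost 14 (adds 42)
shortest-cost path #4: 11→12→6→1 push 9 @ unit cost 20 (adds 180)
total cost = 293

Minimum cost for 19 units: 293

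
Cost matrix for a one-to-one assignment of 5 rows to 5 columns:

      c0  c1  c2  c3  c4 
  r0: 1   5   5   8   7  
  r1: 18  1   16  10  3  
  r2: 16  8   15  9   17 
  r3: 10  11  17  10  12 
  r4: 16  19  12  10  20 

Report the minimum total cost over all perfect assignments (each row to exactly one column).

Minimum assignment cost: 34

optimal assignment: row0→col0 (cost 1), row1→col4 (cost 3), row2→col1 (cost 8), row3→col3 (cost 10), row4→col2 (cost 12)
total = 1 + 3 + 8 + 10 + 12 = 34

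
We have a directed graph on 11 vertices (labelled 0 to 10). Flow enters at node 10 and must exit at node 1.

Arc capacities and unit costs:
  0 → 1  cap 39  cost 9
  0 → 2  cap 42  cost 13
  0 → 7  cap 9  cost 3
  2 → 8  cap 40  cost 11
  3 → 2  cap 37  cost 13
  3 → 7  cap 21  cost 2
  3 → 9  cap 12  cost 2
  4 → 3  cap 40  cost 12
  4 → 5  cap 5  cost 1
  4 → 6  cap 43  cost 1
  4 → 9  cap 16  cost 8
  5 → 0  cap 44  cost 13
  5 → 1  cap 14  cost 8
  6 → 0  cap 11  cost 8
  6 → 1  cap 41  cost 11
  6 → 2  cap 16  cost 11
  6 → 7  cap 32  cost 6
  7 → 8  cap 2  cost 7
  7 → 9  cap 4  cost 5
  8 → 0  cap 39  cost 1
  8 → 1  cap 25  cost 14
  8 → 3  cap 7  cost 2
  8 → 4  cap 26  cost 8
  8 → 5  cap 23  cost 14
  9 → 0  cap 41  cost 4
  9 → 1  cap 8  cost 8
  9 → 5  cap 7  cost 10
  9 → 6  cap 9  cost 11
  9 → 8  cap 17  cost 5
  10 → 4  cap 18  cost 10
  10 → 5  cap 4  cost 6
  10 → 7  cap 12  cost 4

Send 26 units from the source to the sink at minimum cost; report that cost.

shortest-cost path #1: 10→5→1 push 4 @ unit cost 14 (adds 56)
shortest-cost path #2: 10→7→9→1 push 4 @ unit cost 17 (adds 68)
shortest-cost path #3: 10→4→5→1 push 5 @ unit cost 19 (adds 95)
shortest-cost path #4: 10→7→8→0→1 push 2 @ unit cost 21 (adds 42)
shortest-cost path #5: 10→4→6→1 push 11 @ unit cost 22 (adds 242)
total cost = 503

Minimum cost for 26 units: 503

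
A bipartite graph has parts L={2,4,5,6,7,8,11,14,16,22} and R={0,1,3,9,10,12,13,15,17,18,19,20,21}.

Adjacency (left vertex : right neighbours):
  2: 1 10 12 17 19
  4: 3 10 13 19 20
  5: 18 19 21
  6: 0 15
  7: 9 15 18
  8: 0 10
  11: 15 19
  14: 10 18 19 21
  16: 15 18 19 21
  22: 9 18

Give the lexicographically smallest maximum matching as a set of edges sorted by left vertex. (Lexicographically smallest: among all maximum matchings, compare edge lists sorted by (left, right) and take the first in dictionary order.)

Lex-smallest maximum matching: {(2,1), (4,3), (5,18), (6,0), (7,9), (8,10), (11,15), (14,19), (16,21)}

|M| = 9 (so the lex-smallest maximum matching has 9 edges)
process left vertices in ascending order; for each, take the smallest-labelled available neighbour that still permits 9 edges overall, or leave it unmatched if none does
lex-smallest matching: {2-1, 4-3, 5-18, 6-0, 7-9, 8-10, 11-15, 14-19, 16-21}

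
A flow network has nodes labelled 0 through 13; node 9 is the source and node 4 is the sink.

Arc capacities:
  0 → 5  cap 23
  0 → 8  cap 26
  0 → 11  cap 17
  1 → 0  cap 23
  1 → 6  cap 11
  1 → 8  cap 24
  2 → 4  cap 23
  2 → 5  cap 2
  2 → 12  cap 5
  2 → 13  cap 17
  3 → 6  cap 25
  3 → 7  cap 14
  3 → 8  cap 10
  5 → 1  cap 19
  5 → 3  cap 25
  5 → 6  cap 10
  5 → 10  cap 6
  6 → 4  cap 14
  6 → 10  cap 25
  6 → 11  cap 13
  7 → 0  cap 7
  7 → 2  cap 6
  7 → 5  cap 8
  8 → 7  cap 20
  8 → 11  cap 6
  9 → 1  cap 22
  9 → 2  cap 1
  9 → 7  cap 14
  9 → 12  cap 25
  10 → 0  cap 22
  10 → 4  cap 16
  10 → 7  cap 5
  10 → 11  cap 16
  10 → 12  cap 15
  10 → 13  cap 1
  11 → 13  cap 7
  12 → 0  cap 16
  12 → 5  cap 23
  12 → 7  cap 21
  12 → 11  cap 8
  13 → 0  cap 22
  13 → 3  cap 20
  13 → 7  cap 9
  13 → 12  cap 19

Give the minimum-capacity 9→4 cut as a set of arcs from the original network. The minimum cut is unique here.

augment #1: 9→2→4 push 1
augment #2: 9→1→6→4 push 11
augment #3: 9→7→2→4 push 6
augment #4: 9→7→5→6→4 push 3
augment #5: 9→7→5→10→4 push 5
augment #6: 9→12→5→10→4 push 1
augment #7: 9→12→5→6→10→4 push 7
augment #8: 9→12→5→3→6→10→4 push 3
max flow = 37; residual-reachable set from 9 gives S-side
cut edges (S→T): {(6,4), (7,2), (9,2), (10,4)} total cap 37

Min-cut arcs: {(6,4), (7,2), (9,2), (10,4)} (total capacity 37)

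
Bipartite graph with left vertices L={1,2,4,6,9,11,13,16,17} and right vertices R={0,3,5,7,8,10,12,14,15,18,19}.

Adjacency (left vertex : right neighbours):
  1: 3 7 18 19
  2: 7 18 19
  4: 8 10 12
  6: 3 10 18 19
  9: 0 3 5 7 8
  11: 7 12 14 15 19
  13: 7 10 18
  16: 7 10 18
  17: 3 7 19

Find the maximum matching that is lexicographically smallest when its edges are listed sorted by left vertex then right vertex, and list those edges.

Lex-smallest maximum matching: {(1,3), (2,7), (4,8), (6,10), (9,0), (11,12), (13,18), (17,19)}

|M| = 8 (so the lex-smallest maximum matching has 8 edges)
process left vertices in ascending order; for each, take the smallest-labelled available neighbour that still permits 8 edges overall, or leave it unmatched if none does
lex-smallest matching: {1-3, 2-7, 4-8, 6-10, 9-0, 11-12, 13-18, 17-19}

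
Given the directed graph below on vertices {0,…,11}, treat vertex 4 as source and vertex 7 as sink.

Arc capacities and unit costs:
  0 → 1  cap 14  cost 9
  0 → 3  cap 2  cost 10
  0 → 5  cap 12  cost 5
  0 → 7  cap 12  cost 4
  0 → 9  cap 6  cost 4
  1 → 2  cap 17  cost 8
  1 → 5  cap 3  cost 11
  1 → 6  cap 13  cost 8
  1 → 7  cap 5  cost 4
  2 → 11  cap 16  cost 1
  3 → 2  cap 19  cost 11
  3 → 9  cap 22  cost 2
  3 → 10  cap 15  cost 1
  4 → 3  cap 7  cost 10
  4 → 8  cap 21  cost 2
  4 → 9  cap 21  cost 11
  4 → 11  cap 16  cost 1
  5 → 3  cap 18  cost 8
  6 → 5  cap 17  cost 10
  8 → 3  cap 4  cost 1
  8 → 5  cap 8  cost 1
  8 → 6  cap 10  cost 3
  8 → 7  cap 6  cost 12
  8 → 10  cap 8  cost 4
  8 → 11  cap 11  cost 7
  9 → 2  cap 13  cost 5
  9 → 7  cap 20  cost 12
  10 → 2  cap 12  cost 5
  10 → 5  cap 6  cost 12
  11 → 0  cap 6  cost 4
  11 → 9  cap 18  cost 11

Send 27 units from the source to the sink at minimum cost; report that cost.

Minimum cost for 27 units: 459

shortest-cost path #1: 4→11→0→7 push 6 @ unit cost 9 (adds 54)
shortest-cost path #2: 4→8→7 push 6 @ unit cost 14 (adds 84)
shortest-cost path #3: 4→8→3→9→7 push 4 @ unit cost 17 (adds 68)
shortest-cost path #4: 4→9→7 push 11 @ unit cost 23 (adds 253)
total cost = 459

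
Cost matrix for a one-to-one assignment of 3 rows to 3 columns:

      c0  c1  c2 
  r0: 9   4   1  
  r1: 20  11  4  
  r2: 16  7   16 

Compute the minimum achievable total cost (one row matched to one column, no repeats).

optimal assignment: row0→col0 (cost 9), row1→col2 (cost 4), row2→col1 (cost 7)
total = 9 + 4 + 7 = 20

Minimum assignment cost: 20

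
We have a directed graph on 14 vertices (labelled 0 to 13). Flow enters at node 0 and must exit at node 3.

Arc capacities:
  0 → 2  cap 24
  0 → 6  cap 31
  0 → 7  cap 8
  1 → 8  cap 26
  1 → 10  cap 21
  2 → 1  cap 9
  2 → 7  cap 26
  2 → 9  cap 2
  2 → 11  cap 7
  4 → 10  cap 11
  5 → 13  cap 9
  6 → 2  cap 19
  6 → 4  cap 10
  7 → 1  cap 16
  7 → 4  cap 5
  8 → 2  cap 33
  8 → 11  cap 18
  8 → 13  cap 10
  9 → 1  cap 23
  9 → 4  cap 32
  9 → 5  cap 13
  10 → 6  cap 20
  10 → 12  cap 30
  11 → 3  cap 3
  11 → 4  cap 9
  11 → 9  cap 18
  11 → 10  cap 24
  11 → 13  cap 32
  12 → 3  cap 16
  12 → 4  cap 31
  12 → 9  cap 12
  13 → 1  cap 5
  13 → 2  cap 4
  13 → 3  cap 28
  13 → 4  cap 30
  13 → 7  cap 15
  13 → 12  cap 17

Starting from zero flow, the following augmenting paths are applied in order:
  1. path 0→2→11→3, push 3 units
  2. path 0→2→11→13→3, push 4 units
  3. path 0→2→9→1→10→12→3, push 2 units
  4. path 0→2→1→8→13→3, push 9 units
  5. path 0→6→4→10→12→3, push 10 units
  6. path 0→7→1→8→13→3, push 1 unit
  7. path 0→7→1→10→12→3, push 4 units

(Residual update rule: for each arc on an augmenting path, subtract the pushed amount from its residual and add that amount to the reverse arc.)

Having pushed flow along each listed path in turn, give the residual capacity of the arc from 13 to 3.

Residual capacity of (13,3): 14

after path 1 (0→2→11→3, push 3): res(13,3)=28
after path 2 (0→2→11→13→3, push 4): res(13,3)=24
after path 3 (0→2→9→1→10→12→3, push 2): res(13,3)=24
after path 4 (0→2→1→8→13→3, push 9): res(13,3)=15
after path 5 (0→6→4→10→12→3, push 10): res(13,3)=15
after path 6 (0→7→1→8→13→3, push 1): res(13,3)=14
after path 7 (0→7→1→10→12→3, push 4): res(13,3)=14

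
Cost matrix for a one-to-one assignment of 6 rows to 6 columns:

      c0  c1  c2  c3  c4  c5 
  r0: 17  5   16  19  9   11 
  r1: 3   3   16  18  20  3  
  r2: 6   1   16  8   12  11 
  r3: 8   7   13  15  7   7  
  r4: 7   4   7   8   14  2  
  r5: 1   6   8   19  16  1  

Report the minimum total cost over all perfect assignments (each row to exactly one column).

Minimum assignment cost: 31

one of 2 optimal assignments: row0→col1 (cost 5), row1→col0 (cost 3), row2→col3 (cost 8), row3→col4 (cost 7), row4→col2 (cost 7), row5→col5 (cost 1)
total = 5 + 3 + 8 + 7 + 7 + 1 = 31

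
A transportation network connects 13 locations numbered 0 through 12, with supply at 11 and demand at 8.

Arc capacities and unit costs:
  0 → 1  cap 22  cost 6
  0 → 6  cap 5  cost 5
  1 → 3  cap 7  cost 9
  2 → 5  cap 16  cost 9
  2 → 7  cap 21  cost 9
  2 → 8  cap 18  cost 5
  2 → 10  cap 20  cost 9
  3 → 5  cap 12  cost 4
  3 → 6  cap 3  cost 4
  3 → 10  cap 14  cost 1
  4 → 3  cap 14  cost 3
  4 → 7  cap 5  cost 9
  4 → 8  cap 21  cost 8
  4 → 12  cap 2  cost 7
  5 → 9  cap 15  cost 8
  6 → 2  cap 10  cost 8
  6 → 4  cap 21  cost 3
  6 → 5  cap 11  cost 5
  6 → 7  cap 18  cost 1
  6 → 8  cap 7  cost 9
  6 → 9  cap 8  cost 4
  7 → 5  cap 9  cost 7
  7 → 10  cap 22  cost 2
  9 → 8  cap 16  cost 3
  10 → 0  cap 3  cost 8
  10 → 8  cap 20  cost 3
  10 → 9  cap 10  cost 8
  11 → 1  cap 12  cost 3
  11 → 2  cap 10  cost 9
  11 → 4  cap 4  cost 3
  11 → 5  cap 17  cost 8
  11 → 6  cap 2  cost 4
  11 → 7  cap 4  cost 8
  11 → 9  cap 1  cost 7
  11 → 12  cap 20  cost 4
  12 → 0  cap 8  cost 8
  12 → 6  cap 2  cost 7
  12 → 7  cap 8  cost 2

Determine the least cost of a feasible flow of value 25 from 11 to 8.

shortest-cost path #1: 11→9→8 push 1 @ unit cost 10 (adds 10)
shortest-cost path #2: 11→6→7→10→8 push 2 @ unit cost 10 (adds 20)
shortest-cost path #3: 11→4→3→10→8 push 4 @ unit cost 10 (adds 40)
shortest-cost path #4: 11→12→7→10→8 push 8 @ unit cost 11 (adds 88)
shortest-cost path #5: 11→7→10→8 push 4 @ unit cost 13 (adds 52)
shortest-cost path #6: 11→2→8 push 6 @ unit cost 14 (adds 84)
total cost = 294

Minimum cost for 25 units: 294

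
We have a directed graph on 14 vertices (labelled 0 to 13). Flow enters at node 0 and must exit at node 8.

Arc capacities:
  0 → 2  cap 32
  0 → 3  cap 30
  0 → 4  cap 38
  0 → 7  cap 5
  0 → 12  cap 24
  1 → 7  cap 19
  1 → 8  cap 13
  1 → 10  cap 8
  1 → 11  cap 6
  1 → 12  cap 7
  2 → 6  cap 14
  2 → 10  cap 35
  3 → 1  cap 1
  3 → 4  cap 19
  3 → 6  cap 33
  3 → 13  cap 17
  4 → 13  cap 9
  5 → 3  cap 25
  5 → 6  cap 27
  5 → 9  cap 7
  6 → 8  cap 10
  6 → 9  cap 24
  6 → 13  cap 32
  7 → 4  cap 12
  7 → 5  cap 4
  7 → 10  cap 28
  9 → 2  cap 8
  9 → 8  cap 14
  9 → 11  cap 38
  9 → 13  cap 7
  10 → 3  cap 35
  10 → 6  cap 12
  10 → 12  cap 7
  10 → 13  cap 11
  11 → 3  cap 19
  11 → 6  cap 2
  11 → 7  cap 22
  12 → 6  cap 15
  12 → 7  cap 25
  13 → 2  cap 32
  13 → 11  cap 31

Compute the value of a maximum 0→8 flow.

Maximum flow value: 25

augment #1: 0→2→6→8 bottleneck 10, total now 10
augment #2: 0→3→1→8 bottleneck 1, total now 11
augment #3: 0→2→6→9→8 bottleneck 4, total now 15
augment #4: 0→3→6→9→8 bottleneck 10, total now 25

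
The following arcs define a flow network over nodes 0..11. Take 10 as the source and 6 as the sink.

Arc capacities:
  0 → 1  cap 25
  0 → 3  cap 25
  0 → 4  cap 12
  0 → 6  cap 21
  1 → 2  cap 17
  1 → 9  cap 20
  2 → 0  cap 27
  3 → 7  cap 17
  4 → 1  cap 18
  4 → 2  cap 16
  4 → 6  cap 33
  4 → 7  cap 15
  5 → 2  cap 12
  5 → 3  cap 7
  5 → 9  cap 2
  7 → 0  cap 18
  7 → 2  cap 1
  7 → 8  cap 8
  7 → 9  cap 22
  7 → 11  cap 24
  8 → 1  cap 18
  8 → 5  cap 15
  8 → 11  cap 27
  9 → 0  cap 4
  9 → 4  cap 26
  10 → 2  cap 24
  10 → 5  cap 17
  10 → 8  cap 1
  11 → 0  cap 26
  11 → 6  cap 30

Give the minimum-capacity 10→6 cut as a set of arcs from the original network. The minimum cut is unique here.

augment #1: 10→2→0→6 push 21
augment #2: 10→8→11→6 push 1
augment #3: 10→2→0→4→6 push 3
augment #4: 10→5→9→4→6 push 2
augment #5: 10→5→2→0→4→6 push 3
augment #6: 10→5→3→7→11→6 push 7
max flow = 37; residual-reachable set from 10 gives S-side
cut edges (S→T): {(2,0), (5,3), (5,9), (10,8)} total cap 37

Min-cut arcs: {(2,0), (5,3), (5,9), (10,8)} (total capacity 37)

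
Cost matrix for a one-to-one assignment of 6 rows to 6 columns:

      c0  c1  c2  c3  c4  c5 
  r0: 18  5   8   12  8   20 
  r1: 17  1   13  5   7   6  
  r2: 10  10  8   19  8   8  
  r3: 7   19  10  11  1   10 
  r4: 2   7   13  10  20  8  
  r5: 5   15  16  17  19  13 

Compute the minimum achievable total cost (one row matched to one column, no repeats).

optimal assignment: row0→col1 (cost 5), row1→col3 (cost 5), row2→col2 (cost 8), row3→col4 (cost 1), row4→col5 (cost 8), row5→col0 (cost 5)
total = 5 + 5 + 8 + 1 + 8 + 5 = 32

Minimum assignment cost: 32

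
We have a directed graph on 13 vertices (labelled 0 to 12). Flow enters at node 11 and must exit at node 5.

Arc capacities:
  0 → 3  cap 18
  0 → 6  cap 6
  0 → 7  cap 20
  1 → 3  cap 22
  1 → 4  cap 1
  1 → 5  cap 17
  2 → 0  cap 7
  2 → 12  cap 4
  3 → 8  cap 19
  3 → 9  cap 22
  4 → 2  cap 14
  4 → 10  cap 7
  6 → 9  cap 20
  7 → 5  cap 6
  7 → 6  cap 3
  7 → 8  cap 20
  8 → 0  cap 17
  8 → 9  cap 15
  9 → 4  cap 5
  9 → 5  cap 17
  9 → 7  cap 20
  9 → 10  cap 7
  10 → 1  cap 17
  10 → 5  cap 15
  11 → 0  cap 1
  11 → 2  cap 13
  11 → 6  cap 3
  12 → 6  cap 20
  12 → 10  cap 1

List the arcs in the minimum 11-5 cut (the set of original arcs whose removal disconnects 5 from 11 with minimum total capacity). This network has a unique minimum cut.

augment #1: 11→0→7→5 push 1
augment #2: 11→6→9→5 push 3
augment #3: 11→2→0→7→5 push 5
augment #4: 11→2→12→10→5 push 1
augment #5: 11→2→0→3→9→5 push 2
augment #6: 11→2→12→6→9→5 push 3
max flow = 15; residual-reachable set from 11 gives S-side
cut edges (S→T): {(2,0), (2,12), (11,0), (11,6)} total cap 15

Min-cut arcs: {(2,0), (2,12), (11,0), (11,6)} (total capacity 15)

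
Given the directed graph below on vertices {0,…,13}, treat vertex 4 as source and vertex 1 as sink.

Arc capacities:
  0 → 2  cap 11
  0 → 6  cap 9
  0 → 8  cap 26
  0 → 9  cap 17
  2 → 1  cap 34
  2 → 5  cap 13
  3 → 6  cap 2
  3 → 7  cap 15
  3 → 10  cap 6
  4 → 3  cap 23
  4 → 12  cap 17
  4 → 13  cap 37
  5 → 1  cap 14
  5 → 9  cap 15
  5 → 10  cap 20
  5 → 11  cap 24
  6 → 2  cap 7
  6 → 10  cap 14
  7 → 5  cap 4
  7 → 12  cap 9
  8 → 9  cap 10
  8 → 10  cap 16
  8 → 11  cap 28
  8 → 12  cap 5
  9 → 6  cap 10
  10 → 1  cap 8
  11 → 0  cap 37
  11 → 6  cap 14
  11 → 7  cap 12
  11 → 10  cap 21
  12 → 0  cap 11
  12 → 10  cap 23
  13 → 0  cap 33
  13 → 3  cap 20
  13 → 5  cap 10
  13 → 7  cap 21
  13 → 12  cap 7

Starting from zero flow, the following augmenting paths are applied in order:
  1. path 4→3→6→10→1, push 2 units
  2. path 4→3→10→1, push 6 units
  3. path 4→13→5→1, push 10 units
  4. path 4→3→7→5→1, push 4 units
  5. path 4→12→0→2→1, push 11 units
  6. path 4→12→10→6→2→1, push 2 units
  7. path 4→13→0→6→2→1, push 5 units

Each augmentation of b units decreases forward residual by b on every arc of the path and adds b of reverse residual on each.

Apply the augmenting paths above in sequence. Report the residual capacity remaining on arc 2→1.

Residual capacity of (2,1): 16

after path 1 (4→3→6→10→1, push 2): res(2,1)=34
after path 2 (4→3→10→1, push 6): res(2,1)=34
after path 3 (4→13→5→1, push 10): res(2,1)=34
after path 4 (4→3→7→5→1, push 4): res(2,1)=34
after path 5 (4→12→0→2→1, push 11): res(2,1)=23
after path 6 (4→12→10→6→2→1, push 2): res(2,1)=21
after path 7 (4→13→0→6→2→1, push 5): res(2,1)=16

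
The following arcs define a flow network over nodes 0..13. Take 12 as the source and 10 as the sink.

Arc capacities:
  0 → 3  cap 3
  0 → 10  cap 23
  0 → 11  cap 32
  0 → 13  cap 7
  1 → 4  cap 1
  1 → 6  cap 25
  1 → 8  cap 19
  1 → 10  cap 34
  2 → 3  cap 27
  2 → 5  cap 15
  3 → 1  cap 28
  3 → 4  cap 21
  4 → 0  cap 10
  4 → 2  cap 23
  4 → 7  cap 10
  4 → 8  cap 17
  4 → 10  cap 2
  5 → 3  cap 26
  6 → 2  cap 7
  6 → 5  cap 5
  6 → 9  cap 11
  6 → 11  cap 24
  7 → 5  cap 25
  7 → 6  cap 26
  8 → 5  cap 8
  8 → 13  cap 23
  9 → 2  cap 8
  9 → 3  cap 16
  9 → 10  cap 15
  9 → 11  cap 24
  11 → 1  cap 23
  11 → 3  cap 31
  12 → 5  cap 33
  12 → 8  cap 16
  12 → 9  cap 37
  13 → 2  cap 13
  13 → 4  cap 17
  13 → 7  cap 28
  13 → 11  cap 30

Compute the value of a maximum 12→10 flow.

augment #1: 12→9→10 bottleneck 15, total now 15
augment #2: 12→5→3→1→10 bottleneck 26, total now 41
augment #3: 12→8→13→4→10 bottleneck 2, total now 43
augment #4: 12→9→3→1→10 bottleneck 2, total now 45
augment #5: 12→9→11→1→10 bottleneck 6, total now 51
augment #6: 12→8→13→4→0→10 bottleneck 10, total now 61

Maximum flow value: 61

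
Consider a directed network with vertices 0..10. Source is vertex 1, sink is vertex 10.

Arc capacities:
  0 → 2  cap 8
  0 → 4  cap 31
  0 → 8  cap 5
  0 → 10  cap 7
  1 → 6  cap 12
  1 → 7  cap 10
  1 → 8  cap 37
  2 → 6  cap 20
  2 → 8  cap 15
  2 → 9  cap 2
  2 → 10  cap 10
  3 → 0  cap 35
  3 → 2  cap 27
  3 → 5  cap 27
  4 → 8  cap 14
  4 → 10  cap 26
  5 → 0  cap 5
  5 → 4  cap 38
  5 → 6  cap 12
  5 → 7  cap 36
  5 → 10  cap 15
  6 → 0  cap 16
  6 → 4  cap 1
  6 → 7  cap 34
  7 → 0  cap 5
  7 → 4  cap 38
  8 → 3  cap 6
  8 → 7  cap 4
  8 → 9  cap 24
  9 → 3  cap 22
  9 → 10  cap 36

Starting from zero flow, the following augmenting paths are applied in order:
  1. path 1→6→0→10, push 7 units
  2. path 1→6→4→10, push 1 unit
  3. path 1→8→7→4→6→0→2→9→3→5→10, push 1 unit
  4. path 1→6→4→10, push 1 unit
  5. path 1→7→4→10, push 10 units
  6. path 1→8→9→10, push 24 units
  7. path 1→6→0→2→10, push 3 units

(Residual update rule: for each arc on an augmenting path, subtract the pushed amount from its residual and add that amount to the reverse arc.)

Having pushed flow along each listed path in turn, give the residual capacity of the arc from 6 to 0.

after path 1 (1→6→0→10, push 7): res(6,0)=9
after path 2 (1→6→4→10, push 1): res(6,0)=9
after path 3 (1→8→7→4→6→0→2→9→3→5→10, push 1): res(6,0)=8
after path 4 (1→6→4→10, push 1): res(6,0)=8
after path 5 (1→7→4→10, push 10): res(6,0)=8
after path 6 (1→8→9→10, push 24): res(6,0)=8
after path 7 (1→6→0→2→10, push 3): res(6,0)=5

Residual capacity of (6,0): 5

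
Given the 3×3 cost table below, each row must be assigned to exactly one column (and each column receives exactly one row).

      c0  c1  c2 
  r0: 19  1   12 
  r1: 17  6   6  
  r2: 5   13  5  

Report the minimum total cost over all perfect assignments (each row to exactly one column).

optimal assignment: row0→col1 (cost 1), row1→col2 (cost 6), row2→col0 (cost 5)
total = 1 + 6 + 5 = 12

Minimum assignment cost: 12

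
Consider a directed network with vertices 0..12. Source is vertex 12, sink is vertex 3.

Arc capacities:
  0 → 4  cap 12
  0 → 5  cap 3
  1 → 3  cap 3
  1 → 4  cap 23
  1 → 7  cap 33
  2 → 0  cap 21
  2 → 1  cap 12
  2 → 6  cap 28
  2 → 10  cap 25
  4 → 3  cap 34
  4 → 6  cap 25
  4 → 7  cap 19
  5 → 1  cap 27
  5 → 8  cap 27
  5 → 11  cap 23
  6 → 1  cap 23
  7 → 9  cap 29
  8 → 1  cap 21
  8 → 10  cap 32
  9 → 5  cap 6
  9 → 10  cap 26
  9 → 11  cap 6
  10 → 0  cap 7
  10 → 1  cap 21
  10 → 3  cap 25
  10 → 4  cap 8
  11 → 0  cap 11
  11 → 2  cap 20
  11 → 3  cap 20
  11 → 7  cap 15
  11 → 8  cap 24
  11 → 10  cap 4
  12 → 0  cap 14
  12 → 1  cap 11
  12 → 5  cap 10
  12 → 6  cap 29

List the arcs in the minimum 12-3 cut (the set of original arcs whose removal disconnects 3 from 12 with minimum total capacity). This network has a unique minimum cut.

Min-cut arcs: {(6,1), (12,0), (12,1), (12,5)} (total capacity 58)

augment #1: 12→1→3 push 3
augment #2: 12→0→4→3 push 12
augment #3: 12→1→4→3 push 8
augment #4: 12→5→11→3 push 10
augment #5: 12→0→5→11→3 push 2
augment #6: 12→6→1→4→3 push 14
augment #7: 12→6→1→7→9→10→3 push 9
max flow = 58; residual-reachable set from 12 gives S-side
cut edges (S→T): {(6,1), (12,0), (12,1), (12,5)} total cap 58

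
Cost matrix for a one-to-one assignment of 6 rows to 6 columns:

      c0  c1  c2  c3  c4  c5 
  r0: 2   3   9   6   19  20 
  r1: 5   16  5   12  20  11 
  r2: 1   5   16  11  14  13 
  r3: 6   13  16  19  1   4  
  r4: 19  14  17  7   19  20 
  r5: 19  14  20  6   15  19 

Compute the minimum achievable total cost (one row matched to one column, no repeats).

Minimum assignment cost: 35

optimal assignment: row0→col1 (cost 3), row1→col2 (cost 5), row2→col0 (cost 1), row3→col5 (cost 4), row4→col3 (cost 7), row5→col4 (cost 15)
total = 3 + 5 + 1 + 4 + 7 + 15 = 35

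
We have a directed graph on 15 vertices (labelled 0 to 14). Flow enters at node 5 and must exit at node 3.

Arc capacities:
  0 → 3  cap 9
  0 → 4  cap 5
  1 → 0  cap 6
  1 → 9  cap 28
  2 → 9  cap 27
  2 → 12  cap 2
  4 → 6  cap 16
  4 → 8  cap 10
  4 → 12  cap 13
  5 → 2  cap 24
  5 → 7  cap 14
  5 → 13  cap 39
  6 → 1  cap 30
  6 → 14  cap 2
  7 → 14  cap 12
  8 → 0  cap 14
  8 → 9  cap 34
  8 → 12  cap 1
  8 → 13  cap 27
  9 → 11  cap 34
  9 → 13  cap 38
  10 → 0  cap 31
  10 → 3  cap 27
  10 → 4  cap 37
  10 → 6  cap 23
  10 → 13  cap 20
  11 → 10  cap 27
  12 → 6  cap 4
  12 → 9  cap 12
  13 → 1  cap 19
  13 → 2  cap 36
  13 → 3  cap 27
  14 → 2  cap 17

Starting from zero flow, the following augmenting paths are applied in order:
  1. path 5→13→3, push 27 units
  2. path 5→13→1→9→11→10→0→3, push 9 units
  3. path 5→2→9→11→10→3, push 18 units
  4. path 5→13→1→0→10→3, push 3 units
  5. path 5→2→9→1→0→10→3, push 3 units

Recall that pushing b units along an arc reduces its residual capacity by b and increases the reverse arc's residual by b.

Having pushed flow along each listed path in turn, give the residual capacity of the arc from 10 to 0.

Residual capacity of (10,0): 28

after path 1 (5→13→3, push 27): res(10,0)=31
after path 2 (5→13→1→9→11→10→0→3, push 9): res(10,0)=22
after path 3 (5→2→9→11→10→3, push 18): res(10,0)=22
after path 4 (5→13→1→0→10→3, push 3): res(10,0)=25
after path 5 (5→2→9→1→0→10→3, push 3): res(10,0)=28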